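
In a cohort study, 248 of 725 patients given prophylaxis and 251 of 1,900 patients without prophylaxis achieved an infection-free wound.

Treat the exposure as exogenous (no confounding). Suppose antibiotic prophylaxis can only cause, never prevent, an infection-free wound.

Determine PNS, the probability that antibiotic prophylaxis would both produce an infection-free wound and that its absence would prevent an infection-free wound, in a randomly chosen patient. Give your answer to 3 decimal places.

PNS ≈ 0.210

p₁ = P(outcome | exposed) = 248/725 = 0.34207
p₀ = P(outcome | unexposed) = 251/1900 = 0.13211
Under exogeneity and monotonicity, PNS = p₁ − p₀.
PNS = 0.34207 − 0.13211 = 0.20996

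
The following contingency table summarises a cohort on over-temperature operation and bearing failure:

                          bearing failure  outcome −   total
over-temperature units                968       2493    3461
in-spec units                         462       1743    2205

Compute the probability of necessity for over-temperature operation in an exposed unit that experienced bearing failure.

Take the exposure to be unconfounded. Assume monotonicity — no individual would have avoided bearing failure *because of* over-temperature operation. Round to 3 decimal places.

PN ≈ 0.251

p₁ = P(outcome | exposed) = 968/3461 = 0.27969
p₀ = P(outcome | unexposed) = 462/2205 = 0.20952
Under exogeneity and monotonicity, PN = (p₁ − p₀)/p₁.
PN = (0.27969 − 0.20952) / 0.27969 ≈ 0.2509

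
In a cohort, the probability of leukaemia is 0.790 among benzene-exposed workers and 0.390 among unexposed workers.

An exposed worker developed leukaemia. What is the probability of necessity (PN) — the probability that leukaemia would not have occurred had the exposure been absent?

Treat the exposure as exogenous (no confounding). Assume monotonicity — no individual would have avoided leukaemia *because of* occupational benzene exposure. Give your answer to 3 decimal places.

PN ≈ 0.506

Let p₁ = 0.79, p₀ = 0.39.
Under exogeneity and monotonicity, PN = (p₁ − p₀) / p₁.
PN = (0.79 − 0.39) / 0.79 = 0.4 / 0.79 ≈ 0.5063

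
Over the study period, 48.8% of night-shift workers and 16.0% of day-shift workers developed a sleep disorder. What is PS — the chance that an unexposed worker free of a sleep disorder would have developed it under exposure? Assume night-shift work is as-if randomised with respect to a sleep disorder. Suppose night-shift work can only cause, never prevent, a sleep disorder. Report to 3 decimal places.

PS ≈ 0.390

p₁ = 0.488, p₀ = 0.16.
Under exogeneity and monotonicity, PS = (p₁ − p₀) / (1 − p₀).
PS = (0.488 − 0.16) / (1 − 0.16) = 0.328 / 0.84 ≈ 0.3905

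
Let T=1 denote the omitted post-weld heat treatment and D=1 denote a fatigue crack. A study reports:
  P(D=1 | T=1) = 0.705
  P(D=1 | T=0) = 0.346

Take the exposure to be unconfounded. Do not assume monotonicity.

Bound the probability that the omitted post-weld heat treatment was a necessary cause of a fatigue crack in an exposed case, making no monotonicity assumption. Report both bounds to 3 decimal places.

Let p₁ = 0.705, p₀ = 0.346.
Under exogeneity alone the bounds on PN are max{0,(p₁−p₀)/p₁} ≤ PN ≤ min{1,(1−p₀)/p₁}.
  lower = (p₁ − p₀)/p₁ = 0.359 / 0.705 ≈ 0.5092
  upper = min{1, (1 − p₀)/p₁} = 0.654 / 0.705 ≈ 0.9277

0.509 ≤ PN ≤ 0.928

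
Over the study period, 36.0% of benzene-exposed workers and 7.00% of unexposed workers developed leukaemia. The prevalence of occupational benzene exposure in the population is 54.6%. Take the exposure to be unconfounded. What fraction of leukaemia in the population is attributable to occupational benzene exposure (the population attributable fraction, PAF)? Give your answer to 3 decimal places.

PAF ≈ 0.693

p₁ = 0.36, p₀ = 0.07.
Overall risk P(Y=1) = π·p₁ + (1−π)·p₀ = 0.546×0.36 + 0.454×0.07 = 0.22834.
Under exogeneity, PAF = [P(Y=1) − p₀] / P(Y=1).
PAF = (0.22834 − 0.07) / 0.22834 ≈ 0.6934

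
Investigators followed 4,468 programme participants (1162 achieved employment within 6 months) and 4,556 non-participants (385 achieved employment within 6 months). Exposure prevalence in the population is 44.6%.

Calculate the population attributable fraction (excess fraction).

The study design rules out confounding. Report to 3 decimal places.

p₁ = P(outcome | exposed) = 1162/4468 = 0.26007
p₀ = P(outcome | unexposed) = 385/4556 = 0.084504
Overall risk P(Y=1) = π·p₁ + (1−π)·p₀ = 0.446×0.26007 + 0.554×0.084504 = 0.16281.
Under exogeneity, PAF = [P(Y=1) − p₀] / P(Y=1).
PAF = (0.16281 − 0.084504) / 0.16281 ≈ 0.4810

PAF ≈ 0.481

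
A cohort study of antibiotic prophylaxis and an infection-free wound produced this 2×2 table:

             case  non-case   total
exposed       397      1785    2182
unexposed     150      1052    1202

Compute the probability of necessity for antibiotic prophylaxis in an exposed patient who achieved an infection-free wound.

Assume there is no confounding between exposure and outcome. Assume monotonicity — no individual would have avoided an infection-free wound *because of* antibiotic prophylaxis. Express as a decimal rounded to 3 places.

p₁ = P(outcome | exposed) = 397/2182 = 0.18194
p₀ = P(outcome | unexposed) = 150/1202 = 0.12479
Under exogeneity and monotonicity, PN = (p₁ − p₀) / p₁.
PN = (0.18194 − 0.12479) / 0.18194 = 0.057151 / 0.18194 ≈ 0.3141

PN ≈ 0.314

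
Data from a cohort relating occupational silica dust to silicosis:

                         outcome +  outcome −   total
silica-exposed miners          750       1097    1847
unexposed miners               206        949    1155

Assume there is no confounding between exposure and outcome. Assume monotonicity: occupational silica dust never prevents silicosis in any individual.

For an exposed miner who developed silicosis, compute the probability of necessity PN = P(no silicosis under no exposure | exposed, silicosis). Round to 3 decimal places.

PN ≈ 0.561

p₁ = P(outcome | exposed) = 750/1847 = 0.40606
p₀ = P(outcome | unexposed) = 206/1155 = 0.17835
Under exogeneity and monotonicity, PN = (p₁ − p₀)/p₁.
PN = (0.40606 − 0.17835) / 0.40606 ≈ 0.5608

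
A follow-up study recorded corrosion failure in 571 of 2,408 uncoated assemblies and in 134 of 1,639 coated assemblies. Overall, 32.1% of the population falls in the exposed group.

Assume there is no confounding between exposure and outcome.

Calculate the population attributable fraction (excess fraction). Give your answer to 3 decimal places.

p₁ = P(outcome | exposed) = 571/2408 = 0.23713
p₀ = P(outcome | unexposed) = 134/1639 = 0.081757
Overall risk P(Y=1) = π·p₁ + (1−π)·p₀ = 0.321×0.23713 + 0.679×0.081757 = 0.13163.
Under exogeneity, PAF = [P(Y=1) − p₀] / P(Y=1).
PAF = (0.13163 − 0.081757) / 0.13163 ≈ 0.3789

PAF ≈ 0.379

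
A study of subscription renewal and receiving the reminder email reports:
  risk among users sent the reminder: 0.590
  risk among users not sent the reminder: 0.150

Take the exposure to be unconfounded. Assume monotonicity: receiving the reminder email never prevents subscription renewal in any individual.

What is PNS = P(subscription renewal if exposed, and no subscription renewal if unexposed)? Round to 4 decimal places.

PNS ≈ 0.4400

Let p₁ = 0.59, p₀ = 0.15.
Under exogeneity and monotonicity, PNS = p₁ − p₀.
PNS = 0.59 − 0.15 = 0.44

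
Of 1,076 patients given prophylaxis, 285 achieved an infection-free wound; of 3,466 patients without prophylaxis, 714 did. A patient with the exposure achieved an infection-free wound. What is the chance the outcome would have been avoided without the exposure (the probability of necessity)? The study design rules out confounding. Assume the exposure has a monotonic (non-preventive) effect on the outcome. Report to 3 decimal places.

PN ≈ 0.222

p₁ = P(outcome | exposed) = 285/1076 = 0.26487
p₀ = P(outcome | unexposed) = 714/3466 = 0.206
Under exogeneity and monotonicity, PN = (p₁ − p₀) / p₁.
PN = (0.26487 − 0.206) / 0.26487 = 0.058869 / 0.26487 ≈ 0.2223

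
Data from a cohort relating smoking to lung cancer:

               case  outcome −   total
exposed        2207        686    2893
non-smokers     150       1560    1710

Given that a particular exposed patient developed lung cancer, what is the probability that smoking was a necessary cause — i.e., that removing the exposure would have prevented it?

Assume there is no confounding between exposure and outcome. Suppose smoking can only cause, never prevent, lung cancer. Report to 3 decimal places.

p₁ = P(outcome | exposed) = 2207/2893 = 0.76288
p₀ = P(outcome | unexposed) = 150/1710 = 0.087719
Under exogeneity and monotonicity, PN = (p₁ − p₀) / p₁.
PN = (0.76288 − 0.087719) / 0.76288 = 0.67516 / 0.76288 ≈ 0.8850

PN ≈ 0.885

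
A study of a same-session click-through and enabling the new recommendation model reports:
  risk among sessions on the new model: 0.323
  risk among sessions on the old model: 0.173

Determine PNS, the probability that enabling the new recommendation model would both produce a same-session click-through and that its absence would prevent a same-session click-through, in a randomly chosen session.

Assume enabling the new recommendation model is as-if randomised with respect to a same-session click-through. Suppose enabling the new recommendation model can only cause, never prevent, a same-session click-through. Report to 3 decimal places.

Let p₁ = 0.323, p₀ = 0.173.
Under exogeneity and monotonicity, PNS = p₁ − p₀.
PNS = 0.323 − 0.173 = 0.15

PNS ≈ 0.150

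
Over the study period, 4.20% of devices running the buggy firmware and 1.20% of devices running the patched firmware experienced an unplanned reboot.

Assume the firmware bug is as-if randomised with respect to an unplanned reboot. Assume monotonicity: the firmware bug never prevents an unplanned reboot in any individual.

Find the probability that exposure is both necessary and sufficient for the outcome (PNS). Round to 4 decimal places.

PNS ≈ 0.0300

p₁ = 0.042, p₀ = 0.012.
Under exogeneity and monotonicity, PNS = p₁ − p₀.
PNS = 0.042 − 0.012 = 0.03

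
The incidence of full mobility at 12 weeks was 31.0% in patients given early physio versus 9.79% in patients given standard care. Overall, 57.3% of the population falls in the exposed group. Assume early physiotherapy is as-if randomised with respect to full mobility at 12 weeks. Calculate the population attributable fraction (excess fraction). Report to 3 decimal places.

p₁ = 0.31, p₀ = 0.0979.
Overall risk P(Y=1) = π·p₁ + (1−π)·p₀ = 0.573×0.31 + 0.427×0.0979 = 0.21943.
Under exogeneity, PAF = [P(Y=1) − p₀] / P(Y=1).
PAF = (0.21943 − 0.0979) / 0.21943 ≈ 0.5539

PAF ≈ 0.554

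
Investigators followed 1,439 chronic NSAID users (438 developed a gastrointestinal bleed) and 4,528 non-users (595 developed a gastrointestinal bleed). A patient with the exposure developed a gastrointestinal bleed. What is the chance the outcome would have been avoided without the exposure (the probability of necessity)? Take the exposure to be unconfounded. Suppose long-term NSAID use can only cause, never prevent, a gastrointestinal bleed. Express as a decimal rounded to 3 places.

PN ≈ 0.568

p₁ = P(outcome | exposed) = 438/1439 = 0.30438
p₀ = P(outcome | unexposed) = 595/4528 = 0.1314
Under exogeneity and monotonicity, PN = (p₁ − p₀) / p₁.
PN = (0.30438 − 0.1314) / 0.30438 = 0.17297 / 0.30438 ≈ 0.5683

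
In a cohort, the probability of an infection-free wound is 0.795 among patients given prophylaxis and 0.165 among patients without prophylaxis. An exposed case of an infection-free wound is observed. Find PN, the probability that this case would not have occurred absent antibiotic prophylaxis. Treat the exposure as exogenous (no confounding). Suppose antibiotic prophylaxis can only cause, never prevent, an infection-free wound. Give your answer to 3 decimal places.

PN ≈ 0.792

Let p₁ = 0.795, p₀ = 0.165.
Under exogeneity and monotonicity, PN = (p₁ − p₀) / p₁.
PN = (0.795 − 0.165) / 0.795 = 0.63 / 0.795 ≈ 0.7925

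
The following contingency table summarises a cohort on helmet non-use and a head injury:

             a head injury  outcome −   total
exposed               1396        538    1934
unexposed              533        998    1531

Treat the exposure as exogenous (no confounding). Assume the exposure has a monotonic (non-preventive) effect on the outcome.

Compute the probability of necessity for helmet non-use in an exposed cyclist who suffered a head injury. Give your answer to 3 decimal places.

p₁ = P(outcome | exposed) = 1396/1934 = 0.72182
p₀ = P(outcome | unexposed) = 533/1531 = 0.34814
Under exogeneity and monotonicity, PN = (p₁ − p₀) / p₁.
PN = (0.72182 − 0.34814) / 0.72182 = 0.37368 / 0.72182 ≈ 0.5177

PN ≈ 0.518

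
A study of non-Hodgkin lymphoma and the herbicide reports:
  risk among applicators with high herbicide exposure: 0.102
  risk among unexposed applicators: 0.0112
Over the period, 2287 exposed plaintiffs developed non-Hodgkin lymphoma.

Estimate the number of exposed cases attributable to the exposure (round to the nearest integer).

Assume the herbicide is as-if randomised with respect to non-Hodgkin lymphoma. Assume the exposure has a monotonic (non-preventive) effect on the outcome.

about 2036 cases

Let p₁ = 0.102, p₀ = 0.0112.
PN = (p₁ − p₀)/p₁ = (0.102 − 0.0112) / 0.102 ≈ 0.89020.
Attributable cases ≈ PN × (exposed cases) = 0.89020 × 2287 ≈ 2035.88.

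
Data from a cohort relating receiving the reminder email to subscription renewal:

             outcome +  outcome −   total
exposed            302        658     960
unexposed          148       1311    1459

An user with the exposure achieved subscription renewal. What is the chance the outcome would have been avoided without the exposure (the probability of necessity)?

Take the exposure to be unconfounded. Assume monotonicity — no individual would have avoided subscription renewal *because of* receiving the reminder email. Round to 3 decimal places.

p₁ = P(outcome | exposed) = 302/960 = 0.31458
p₀ = P(outcome | unexposed) = 148/1459 = 0.10144
Under exogeneity and monotonicity, PN = (p₁ − p₀)/p₁.
PN = (0.31458 − 0.10144) / 0.31458 ≈ 0.6775

PN ≈ 0.678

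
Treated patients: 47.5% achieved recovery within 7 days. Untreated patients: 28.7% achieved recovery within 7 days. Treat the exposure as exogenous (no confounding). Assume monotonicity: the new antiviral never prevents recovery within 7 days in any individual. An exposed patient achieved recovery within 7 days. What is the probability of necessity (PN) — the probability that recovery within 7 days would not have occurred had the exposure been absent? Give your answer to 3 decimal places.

PN ≈ 0.396

p₁ = 0.475, p₀ = 0.287.
Under exogeneity and monotonicity, PN = (p₁ − p₀) / p₁.
PN = (0.475 − 0.287) / 0.475 = 0.188 / 0.475 ≈ 0.3958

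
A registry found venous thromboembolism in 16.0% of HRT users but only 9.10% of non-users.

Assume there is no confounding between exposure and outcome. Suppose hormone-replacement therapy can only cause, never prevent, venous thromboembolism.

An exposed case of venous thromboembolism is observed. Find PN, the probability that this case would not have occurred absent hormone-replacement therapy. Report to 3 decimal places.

PN ≈ 0.431

p₁ = 0.16, p₀ = 0.091.
Under exogeneity and monotonicity, PN = (p₁ − p₀) / p₁.
PN = (0.16 − 0.091) / 0.16 = 0.069 / 0.16 ≈ 0.4313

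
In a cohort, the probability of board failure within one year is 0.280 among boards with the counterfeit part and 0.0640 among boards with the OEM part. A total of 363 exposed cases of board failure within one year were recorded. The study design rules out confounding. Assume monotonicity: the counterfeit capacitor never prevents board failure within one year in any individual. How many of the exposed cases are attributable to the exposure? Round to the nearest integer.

about 280 cases

Let p₁ = 0.28, p₀ = 0.064.
PN = (p₁ − p₀)/p₁ = (0.28 − 0.064) / 0.28 ≈ 0.77143.
Attributable cases ≈ PN × (exposed cases) = 0.77143 × 363 ≈ 280.03.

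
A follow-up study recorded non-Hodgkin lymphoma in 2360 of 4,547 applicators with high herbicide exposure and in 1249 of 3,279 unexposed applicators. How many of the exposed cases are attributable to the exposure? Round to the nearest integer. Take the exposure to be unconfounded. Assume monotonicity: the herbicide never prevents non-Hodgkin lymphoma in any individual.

p₁ = P(outcome | exposed) = 2360/4547 = 0.51902
p₀ = P(outcome | unexposed) = 1249/3279 = 0.38091
PN = (p₁ − p₀)/p₁ = (0.51902 − 0.38091) / 0.51902 ≈ 0.26610.
Attributable cases ≈ PN × (exposed cases) = 0.26610 × 2360 ≈ 628.01.

about 628 cases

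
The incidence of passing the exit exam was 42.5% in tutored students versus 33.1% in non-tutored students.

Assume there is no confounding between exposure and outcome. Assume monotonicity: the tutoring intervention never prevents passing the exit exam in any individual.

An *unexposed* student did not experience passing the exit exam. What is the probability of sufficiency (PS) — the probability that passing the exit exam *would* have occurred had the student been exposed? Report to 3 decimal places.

PS ≈ 0.141

p₁ = 0.425, p₀ = 0.331.
Under exogeneity and monotonicity, PS = (p₁ − p₀) / (1 − p₀).
PS = (0.425 − 0.331) / (1 − 0.331) = 0.094 / 0.669 ≈ 0.1405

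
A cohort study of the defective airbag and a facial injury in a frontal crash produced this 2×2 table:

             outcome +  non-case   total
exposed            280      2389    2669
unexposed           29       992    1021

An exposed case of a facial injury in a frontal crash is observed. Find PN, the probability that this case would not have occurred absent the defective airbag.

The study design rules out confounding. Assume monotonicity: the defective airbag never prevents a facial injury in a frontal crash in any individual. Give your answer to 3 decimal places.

PN ≈ 0.729

p₁ = P(outcome | exposed) = 280/2669 = 0.10491
p₀ = P(outcome | unexposed) = 29/1021 = 0.028404
Under exogeneity and monotonicity, PN = (p₁ − p₀)/p₁.
PN = (0.10491 − 0.028404) / 0.10491 ≈ 0.7293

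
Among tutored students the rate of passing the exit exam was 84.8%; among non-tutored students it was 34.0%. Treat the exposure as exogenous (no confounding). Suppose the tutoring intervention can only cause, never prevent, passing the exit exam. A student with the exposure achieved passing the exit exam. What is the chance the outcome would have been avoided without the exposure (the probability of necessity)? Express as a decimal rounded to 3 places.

p₁ = 0.848, p₀ = 0.34.
Under exogeneity and monotonicity, PN = (p₁ − p₀) / p₁.
PN = (0.848 − 0.34) / 0.848 = 0.508 / 0.848 ≈ 0.5991

PN ≈ 0.599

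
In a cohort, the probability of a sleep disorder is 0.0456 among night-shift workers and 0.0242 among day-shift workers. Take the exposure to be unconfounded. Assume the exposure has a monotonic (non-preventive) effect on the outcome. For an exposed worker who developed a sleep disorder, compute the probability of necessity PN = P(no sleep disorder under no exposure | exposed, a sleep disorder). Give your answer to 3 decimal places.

Let p₁ = 0.0456, p₀ = 0.0242.
Under exogeneity and monotonicity, PN = (p₁ − p₀) / p₁.
PN = (0.0456 − 0.0242) / 0.0456 = 0.0214 / 0.0456 ≈ 0.4693

PN ≈ 0.469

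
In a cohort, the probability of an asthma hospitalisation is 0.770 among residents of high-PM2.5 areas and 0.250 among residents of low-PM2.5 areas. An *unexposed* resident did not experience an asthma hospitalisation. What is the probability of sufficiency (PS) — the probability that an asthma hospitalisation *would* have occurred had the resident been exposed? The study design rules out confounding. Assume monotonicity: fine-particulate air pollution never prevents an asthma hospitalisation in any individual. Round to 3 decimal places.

PS ≈ 0.693

Let p₁ = 0.77, p₀ = 0.25.
Under exogeneity and monotonicity, PS = (p₁ − p₀) / (1 − p₀).
PS = (0.77 − 0.25) / (1 − 0.25) = 0.52 / 0.75 ≈ 0.6933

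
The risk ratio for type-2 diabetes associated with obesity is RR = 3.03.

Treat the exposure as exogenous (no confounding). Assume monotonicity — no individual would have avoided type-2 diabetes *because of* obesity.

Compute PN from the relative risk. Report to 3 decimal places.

PN ≈ 0.670

Under exogeneity and monotonicity, PN = (RR − 1) / RR = 1 − 1/RR.
PN = (3.03 − 1) / 3.03 = 2.03 / 3.03 ≈ 0.6700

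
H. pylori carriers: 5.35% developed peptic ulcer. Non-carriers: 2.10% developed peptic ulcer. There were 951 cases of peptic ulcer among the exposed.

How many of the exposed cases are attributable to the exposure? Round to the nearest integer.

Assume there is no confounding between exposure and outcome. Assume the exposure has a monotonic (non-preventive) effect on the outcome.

about 578 cases

p₁ = 0.0535, p₀ = 0.021.
PN = (p₁ − p₀)/p₁ = (0.0535 − 0.021) / 0.0535 ≈ 0.60748.
Attributable cases ≈ PN × (exposed cases) = 0.60748 × 951 ≈ 577.71.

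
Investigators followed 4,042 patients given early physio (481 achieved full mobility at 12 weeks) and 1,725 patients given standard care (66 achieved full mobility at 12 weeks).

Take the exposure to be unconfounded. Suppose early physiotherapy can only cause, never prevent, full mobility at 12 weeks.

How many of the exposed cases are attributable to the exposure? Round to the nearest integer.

about 326 cases

p₁ = P(outcome | exposed) = 481/4042 = 0.119
p₀ = P(outcome | unexposed) = 66/1725 = 0.038261
PN = (p₁ − p₀)/p₁ = (0.119 − 0.038261) / 0.119 ≈ 0.67848.
Attributable cases ≈ PN × (exposed cases) = 0.67848 × 481 ≈ 326.35.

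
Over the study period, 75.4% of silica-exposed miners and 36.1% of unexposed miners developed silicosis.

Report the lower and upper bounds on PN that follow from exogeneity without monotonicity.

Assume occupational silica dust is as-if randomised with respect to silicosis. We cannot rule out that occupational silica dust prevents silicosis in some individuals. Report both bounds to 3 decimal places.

p₁ = 0.754, p₀ = 0.361.
Under exogeneity alone the bounds on PN are max{0,(p₁−p₀)/p₁} ≤ PN ≤ min{1,(1−p₀)/p₁}.
  lower = (p₁ − p₀)/p₁ = 0.393 / 0.754 ≈ 0.5212
  upper = min{1, (1 − p₀)/p₁} = 0.639 / 0.754 ≈ 0.8475

0.521 ≤ PN ≤ 0.847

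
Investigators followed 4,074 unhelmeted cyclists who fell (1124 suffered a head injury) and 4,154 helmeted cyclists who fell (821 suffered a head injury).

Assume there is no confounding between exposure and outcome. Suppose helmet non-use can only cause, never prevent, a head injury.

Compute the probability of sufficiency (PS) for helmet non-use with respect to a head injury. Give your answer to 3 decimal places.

PS ≈ 0.098

p₁ = P(outcome | exposed) = 1124/4074 = 0.2759
p₀ = P(outcome | unexposed) = 821/4154 = 0.19764
Under exogeneity and monotonicity, PS = (p₁ − p₀) / (1 − p₀).
PS = (0.2759 − 0.19764) / (1 − 0.19764) = 0.078255 / 0.80236 ≈ 0.0975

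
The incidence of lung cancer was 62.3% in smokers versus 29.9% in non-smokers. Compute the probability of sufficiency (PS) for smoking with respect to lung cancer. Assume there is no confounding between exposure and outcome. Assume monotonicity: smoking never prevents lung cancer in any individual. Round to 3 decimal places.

PS ≈ 0.462

p₁ = 0.623, p₀ = 0.299.
Under exogeneity and monotonicity, PS = (p₁ − p₀) / (1 − p₀).
PS = (0.623 − 0.299) / (1 − 0.299) = 0.324 / 0.701 ≈ 0.4622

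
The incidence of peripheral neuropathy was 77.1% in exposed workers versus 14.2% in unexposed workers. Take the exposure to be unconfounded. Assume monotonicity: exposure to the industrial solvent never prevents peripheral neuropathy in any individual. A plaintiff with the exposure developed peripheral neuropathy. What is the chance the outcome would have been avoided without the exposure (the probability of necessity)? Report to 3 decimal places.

p₁ = 0.771, p₀ = 0.142.
Under exogeneity and monotonicity, PN = (p₁ − p₀) / p₁.
PN = (0.771 − 0.142) / 0.771 = 0.629 / 0.771 ≈ 0.8158

PN ≈ 0.816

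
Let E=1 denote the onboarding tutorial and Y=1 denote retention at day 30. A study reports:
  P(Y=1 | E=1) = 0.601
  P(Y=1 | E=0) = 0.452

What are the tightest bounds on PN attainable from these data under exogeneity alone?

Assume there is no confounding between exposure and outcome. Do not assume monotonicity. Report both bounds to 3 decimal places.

0.248 ≤ PN ≤ 0.912

Let p₁ = 0.601, p₀ = 0.452.
Under exogeneity alone the bounds on PN are max{0,(p₁−p₀)/p₁} ≤ PN ≤ min{1,(1−p₀)/p₁}.
  lower = (p₁ − p₀)/p₁ = 0.149 / 0.601 ≈ 0.2479
  upper = min{1, (1 − p₀)/p₁} = 0.548 / 0.601 ≈ 0.9118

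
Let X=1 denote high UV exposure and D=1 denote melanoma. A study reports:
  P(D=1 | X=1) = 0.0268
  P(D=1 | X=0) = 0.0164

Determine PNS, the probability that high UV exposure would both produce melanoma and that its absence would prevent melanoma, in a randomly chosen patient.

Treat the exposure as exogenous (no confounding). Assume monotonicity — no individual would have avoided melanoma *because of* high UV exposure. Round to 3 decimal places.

Let p₁ = 0.0268, p₀ = 0.0164.
Under exogeneity and monotonicity, PNS = p₁ − p₀.
PNS = 0.0268 − 0.0164 = 0.0104

PNS ≈ 0.010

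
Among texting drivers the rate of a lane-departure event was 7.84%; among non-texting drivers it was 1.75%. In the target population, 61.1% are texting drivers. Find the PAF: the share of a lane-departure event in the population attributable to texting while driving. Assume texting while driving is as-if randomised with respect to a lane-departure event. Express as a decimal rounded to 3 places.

p₁ = 0.0784, p₀ = 0.0175.
Overall risk P(Y=1) = π·p₁ + (1−π)·p₀ = 0.611×0.0784 + 0.389×0.0175 = 0.05471.
Under exogeneity, PAF = [P(Y=1) − p₀] / P(Y=1).
PAF = (0.05471 − 0.0175) / 0.05471 ≈ 0.6801

PAF ≈ 0.680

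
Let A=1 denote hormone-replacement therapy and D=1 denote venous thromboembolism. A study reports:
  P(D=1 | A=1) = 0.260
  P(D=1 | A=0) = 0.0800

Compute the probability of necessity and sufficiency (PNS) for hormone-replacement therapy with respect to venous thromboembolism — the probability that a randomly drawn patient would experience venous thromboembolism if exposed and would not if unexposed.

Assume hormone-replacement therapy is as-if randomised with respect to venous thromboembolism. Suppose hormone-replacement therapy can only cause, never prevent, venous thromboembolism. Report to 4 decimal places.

Let p₁ = 0.26, p₀ = 0.08.
Under exogeneity and monotonicity, PNS = p₁ − p₀.
PNS = 0.26 − 0.08 = 0.18

PNS ≈ 0.1800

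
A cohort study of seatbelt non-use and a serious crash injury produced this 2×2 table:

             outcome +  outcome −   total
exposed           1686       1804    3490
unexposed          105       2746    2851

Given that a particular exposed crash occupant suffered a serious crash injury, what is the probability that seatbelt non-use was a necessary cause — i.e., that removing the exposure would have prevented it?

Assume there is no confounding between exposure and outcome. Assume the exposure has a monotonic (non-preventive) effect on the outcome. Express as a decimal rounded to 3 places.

PN ≈ 0.924

p₁ = P(outcome | exposed) = 1686/3490 = 0.48309
p₀ = P(outcome | unexposed) = 105/2851 = 0.036829
Under exogeneity and monotonicity, PN = (p₁ − p₀) / p₁.
PN = (0.48309 − 0.036829) / 0.48309 = 0.44627 / 0.48309 ≈ 0.9238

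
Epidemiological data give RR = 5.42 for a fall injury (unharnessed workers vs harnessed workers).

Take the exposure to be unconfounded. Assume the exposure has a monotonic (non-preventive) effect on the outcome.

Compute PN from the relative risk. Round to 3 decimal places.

Under exogeneity and monotonicity, PN = (RR − 1) / RR = 1 − 1/RR.
PN = (5.42 − 1) / 5.42 = 4.42 / 5.42 ≈ 0.8155

PN ≈ 0.815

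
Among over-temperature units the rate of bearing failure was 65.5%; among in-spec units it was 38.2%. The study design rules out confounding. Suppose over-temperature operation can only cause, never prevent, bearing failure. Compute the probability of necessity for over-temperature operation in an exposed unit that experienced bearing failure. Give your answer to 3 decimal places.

p₁ = 0.655, p₀ = 0.382.
Under exogeneity and monotonicity, PN = (p₁ − p₀) / p₁.
PN = (0.655 − 0.382) / 0.655 = 0.273 / 0.655 ≈ 0.4168

PN ≈ 0.417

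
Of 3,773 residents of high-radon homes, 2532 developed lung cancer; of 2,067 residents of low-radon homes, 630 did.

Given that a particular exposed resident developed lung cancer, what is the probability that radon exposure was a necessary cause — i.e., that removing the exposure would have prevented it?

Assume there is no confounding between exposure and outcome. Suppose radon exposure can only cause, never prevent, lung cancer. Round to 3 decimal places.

p₁ = P(outcome | exposed) = 2532/3773 = 0.67108
p₀ = P(outcome | unexposed) = 630/2067 = 0.30479
Under exogeneity and monotonicity, PN = (p₁ − p₀) / p₁.
PN = (0.67108 − 0.30479) / 0.67108 = 0.36629 / 0.67108 ≈ 0.5458

PN ≈ 0.546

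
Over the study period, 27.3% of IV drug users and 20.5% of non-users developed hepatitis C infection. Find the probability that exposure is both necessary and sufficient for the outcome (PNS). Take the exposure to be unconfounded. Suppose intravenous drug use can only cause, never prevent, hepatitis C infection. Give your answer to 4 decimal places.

PNS ≈ 0.0680

p₁ = 0.273, p₀ = 0.205.
Under exogeneity and monotonicity, PNS = p₁ − p₀.
PNS = 0.273 − 0.205 = 0.068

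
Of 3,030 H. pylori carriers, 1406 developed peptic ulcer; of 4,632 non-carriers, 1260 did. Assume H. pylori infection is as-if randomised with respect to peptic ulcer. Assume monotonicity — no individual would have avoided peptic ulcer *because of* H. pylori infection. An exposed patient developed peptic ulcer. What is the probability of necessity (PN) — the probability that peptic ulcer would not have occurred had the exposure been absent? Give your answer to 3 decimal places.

PN ≈ 0.414

p₁ = P(outcome | exposed) = 1406/3030 = 0.46403
p₀ = P(outcome | unexposed) = 1260/4632 = 0.27202
Under exogeneity and monotonicity, PN = (p₁ − p₀) / p₁.
PN = (0.46403 − 0.27202) / 0.46403 = 0.19201 / 0.46403 ≈ 0.4138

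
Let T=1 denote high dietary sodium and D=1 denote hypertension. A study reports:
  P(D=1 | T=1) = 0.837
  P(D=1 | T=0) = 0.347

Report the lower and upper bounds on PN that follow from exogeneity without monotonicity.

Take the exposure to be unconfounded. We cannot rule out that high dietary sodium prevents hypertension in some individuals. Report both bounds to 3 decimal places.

Let p₁ = 0.837, p₀ = 0.347.
Under exogeneity alone the bounds on PN are max{0,(p₁−p₀)/p₁} ≤ PN ≤ min{1,(1−p₀)/p₁}.
  lower = (p₁ − p₀)/p₁ = 0.49 / 0.837 ≈ 0.5854
  upper = min{1, (1 − p₀)/p₁} = 0.653 / 0.837 ≈ 0.7802

0.585 ≤ PN ≤ 0.780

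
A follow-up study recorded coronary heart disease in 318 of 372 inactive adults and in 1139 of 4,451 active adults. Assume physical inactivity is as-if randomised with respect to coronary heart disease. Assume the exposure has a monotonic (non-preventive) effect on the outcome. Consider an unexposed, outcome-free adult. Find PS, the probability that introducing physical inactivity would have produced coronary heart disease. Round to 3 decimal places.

PS ≈ 0.805

p₁ = P(outcome | exposed) = 318/372 = 0.85484
p₀ = P(outcome | unexposed) = 1139/4451 = 0.2559
Under exogeneity and monotonicity, PS = (p₁ − p₀) / (1 − p₀).
PS = (0.85484 − 0.2559) / (1 − 0.2559) = 0.59894 / 0.7441 ≈ 0.8049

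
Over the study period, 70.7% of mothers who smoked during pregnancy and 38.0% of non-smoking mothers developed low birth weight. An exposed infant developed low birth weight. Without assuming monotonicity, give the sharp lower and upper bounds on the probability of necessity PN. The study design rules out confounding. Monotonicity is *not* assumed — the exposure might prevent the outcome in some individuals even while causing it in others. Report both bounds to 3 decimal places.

p₁ = 0.707, p₀ = 0.38.
Under exogeneity alone the bounds on PN are max{0,(p₁−p₀)/p₁} ≤ PN ≤ min{1,(1−p₀)/p₁}.
  lower = (p₁ − p₀)/p₁ = 0.327 / 0.707 ≈ 0.4625
  upper = min{1, (1 − p₀)/p₁} = 0.62 / 0.707 ≈ 0.8769

0.463 ≤ PN ≤ 0.877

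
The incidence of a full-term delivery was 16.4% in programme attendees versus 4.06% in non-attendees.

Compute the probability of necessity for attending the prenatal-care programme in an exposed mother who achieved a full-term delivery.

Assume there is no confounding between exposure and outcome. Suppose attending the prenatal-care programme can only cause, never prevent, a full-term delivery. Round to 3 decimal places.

PN ≈ 0.752

p₁ = 0.164, p₀ = 0.0406.
Under exogeneity and monotonicity, PN = (p₁ − p₀) / p₁.
PN = (0.164 − 0.0406) / 0.164 = 0.1234 / 0.164 ≈ 0.7524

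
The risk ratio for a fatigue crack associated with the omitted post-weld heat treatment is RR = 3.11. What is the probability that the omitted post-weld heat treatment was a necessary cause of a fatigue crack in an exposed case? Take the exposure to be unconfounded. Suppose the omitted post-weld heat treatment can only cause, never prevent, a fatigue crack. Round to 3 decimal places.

PN ≈ 0.678

Under exogeneity and monotonicity, PN = (RR − 1) / RR = 1 − 1/RR.
PN = (3.11 − 1) / 3.11 = 2.11 / 3.11 ≈ 0.6785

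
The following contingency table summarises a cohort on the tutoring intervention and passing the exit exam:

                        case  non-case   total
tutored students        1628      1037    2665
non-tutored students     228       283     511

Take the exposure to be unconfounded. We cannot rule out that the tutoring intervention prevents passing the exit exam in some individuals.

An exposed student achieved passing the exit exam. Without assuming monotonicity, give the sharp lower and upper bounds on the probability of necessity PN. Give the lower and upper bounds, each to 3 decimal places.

0.270 ≤ PN ≤ 0.907

p₁ = P(outcome | exposed) = 1628/2665 = 0.61088
p₀ = P(outcome | unexposed) = 228/511 = 0.44618
Under exogeneity alone the bounds on PN are max{0,(p₁−p₀)/p₁} ≤ PN ≤ min{1,(1−p₀)/p₁}.
  lower = (p₁ − p₀)/p₁ = 0.1647 / 0.61088 ≈ 0.2696
  upper = min{1, (1 − p₀)/p₁} = 0.55382 / 0.61088 ≈ 0.9066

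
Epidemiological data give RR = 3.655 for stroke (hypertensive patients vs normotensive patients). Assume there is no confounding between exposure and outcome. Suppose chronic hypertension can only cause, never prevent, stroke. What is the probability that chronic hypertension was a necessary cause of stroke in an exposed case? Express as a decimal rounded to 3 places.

PN ≈ 0.726

Under exogeneity and monotonicity, PN = (RR − 1) / RR = 1 − 1/RR.
PN = (3.655 − 1) / 3.655 = 2.655 / 3.655 ≈ 0.7264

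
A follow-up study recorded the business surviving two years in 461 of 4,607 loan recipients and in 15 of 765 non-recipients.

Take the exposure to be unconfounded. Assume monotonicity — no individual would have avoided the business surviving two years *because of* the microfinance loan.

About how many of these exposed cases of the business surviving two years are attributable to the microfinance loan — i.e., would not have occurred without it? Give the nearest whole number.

p₁ = P(outcome | exposed) = 461/4607 = 0.10007
p₀ = P(outcome | unexposed) = 15/765 = 0.019608
PN = (p₁ − p₀)/p₁ = (0.10007 − 0.019608) / 0.10007 ≈ 0.80405.
Attributable cases ≈ PN × (exposed cases) = 0.80405 × 461 ≈ 370.67.

about 371 cases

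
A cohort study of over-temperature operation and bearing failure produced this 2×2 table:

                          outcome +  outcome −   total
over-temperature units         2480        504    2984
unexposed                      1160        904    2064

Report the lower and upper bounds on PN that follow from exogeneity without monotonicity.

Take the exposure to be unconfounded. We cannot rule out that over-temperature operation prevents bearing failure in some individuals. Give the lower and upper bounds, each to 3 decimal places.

0.324 ≤ PN ≤ 0.527

p₁ = P(outcome | exposed) = 2480/2984 = 0.8311
p₀ = P(outcome | unexposed) = 1160/2064 = 0.56202
Under exogeneity alone the bounds on PN are max{0,(p₁−p₀)/p₁} ≤ PN ≤ min{1,(1−p₀)/p₁}.
  lower = (p₁ − p₀)/p₁ = 0.26908 / 0.8311 ≈ 0.3238
  upper = min{1, (1 − p₀)/p₁} = 0.43798 / 0.8311 ≈ 0.5270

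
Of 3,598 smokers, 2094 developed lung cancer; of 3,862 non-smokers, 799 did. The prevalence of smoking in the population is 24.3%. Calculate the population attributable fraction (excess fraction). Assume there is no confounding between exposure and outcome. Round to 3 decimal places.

PAF ≈ 0.306

p₁ = P(outcome | exposed) = 2094/3598 = 0.58199
p₀ = P(outcome | unexposed) = 799/3862 = 0.20689
Overall risk P(Y=1) = π·p₁ + (1−π)·p₀ = 0.243×0.58199 + 0.757×0.20689 = 0.29804.
Under exogeneity, PAF = [P(Y=1) − p₀] / P(Y=1).
PAF = (0.29804 − 0.20689) / 0.29804 ≈ 0.3058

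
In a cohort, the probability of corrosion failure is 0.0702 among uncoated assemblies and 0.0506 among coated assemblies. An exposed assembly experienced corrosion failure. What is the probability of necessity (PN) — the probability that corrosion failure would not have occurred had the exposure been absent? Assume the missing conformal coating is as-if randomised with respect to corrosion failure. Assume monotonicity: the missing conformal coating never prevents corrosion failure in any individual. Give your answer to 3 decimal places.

PN ≈ 0.279

Let p₁ = 0.0702, p₀ = 0.0506.
Under exogeneity and monotonicity, PN = (p₁ − p₀) / p₁.
PN = (0.0702 − 0.0506) / 0.0702 = 0.0196 / 0.0702 ≈ 0.2792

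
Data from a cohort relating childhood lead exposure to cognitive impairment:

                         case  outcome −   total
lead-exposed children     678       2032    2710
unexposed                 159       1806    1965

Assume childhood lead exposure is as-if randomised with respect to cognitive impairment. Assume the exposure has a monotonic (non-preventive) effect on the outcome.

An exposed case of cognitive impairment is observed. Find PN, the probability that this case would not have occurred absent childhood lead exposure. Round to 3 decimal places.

PN ≈ 0.677

p₁ = P(outcome | exposed) = 678/2710 = 0.25018
p₀ = P(outcome | unexposed) = 159/1965 = 0.080916
Under exogeneity and monotonicity, PN = (p₁ − p₀) / p₁.
PN = (0.25018 − 0.080916) / 0.25018 = 0.16927 / 0.25018 ≈ 0.6766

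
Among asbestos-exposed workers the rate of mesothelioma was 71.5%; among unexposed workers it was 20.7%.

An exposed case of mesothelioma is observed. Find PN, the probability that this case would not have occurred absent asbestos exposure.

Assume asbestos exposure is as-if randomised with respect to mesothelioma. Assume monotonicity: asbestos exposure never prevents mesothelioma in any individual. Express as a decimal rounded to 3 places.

PN ≈ 0.710

p₁ = 0.715, p₀ = 0.207.
Under exogeneity and monotonicity, PN = (p₁ − p₀) / p₁.
PN = (0.715 − 0.207) / 0.715 = 0.508 / 0.715 ≈ 0.7105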